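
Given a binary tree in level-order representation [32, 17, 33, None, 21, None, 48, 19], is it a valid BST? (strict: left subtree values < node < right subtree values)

Level-order array: [32, 17, 33, None, 21, None, 48, 19]
Validate using subtree bounds (lo, hi): at each node, require lo < value < hi,
then recurse left with hi=value and right with lo=value.
Preorder trace (stopping at first violation):
  at node 32 with bounds (-inf, +inf): OK
  at node 17 with bounds (-inf, 32): OK
  at node 21 with bounds (17, 32): OK
  at node 19 with bounds (17, 21): OK
  at node 33 with bounds (32, +inf): OK
  at node 48 with bounds (33, +inf): OK
No violation found at any node.
Result: Valid BST


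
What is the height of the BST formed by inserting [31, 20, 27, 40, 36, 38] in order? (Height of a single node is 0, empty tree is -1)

Insertion order: [31, 20, 27, 40, 36, 38]
Tree (level-order array): [31, 20, 40, None, 27, 36, None, None, None, None, 38]
Compute height bottom-up (empty subtree = -1):
  height(27) = 1 + max(-1, -1) = 0
  height(20) = 1 + max(-1, 0) = 1
  height(38) = 1 + max(-1, -1) = 0
  height(36) = 1 + max(-1, 0) = 1
  height(40) = 1 + max(1, -1) = 2
  height(31) = 1 + max(1, 2) = 3
Height = 3


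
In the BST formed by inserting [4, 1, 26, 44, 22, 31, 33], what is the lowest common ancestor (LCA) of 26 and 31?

Tree insertion order: [4, 1, 26, 44, 22, 31, 33]
Tree (level-order array): [4, 1, 26, None, None, 22, 44, None, None, 31, None, None, 33]
In a BST, the LCA of p=26, q=31 is the first node v on the
root-to-leaf path with p <= v <= q (go left if both < v, right if both > v).
Walk from root:
  at 4: both 26 and 31 > 4, go right
  at 26: 26 <= 26 <= 31, this is the LCA
LCA = 26


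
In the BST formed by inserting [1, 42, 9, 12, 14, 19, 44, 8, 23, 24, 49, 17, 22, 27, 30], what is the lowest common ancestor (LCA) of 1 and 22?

Tree insertion order: [1, 42, 9, 12, 14, 19, 44, 8, 23, 24, 49, 17, 22, 27, 30]
Tree (level-order array): [1, None, 42, 9, 44, 8, 12, None, 49, None, None, None, 14, None, None, None, 19, 17, 23, None, None, 22, 24, None, None, None, 27, None, 30]
In a BST, the LCA of p=1, q=22 is the first node v on the
root-to-leaf path with p <= v <= q (go left if both < v, right if both > v).
Walk from root:
  at 1: 1 <= 1 <= 22, this is the LCA
LCA = 1


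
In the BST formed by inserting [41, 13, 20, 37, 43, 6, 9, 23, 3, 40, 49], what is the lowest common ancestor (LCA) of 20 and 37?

Tree insertion order: [41, 13, 20, 37, 43, 6, 9, 23, 3, 40, 49]
Tree (level-order array): [41, 13, 43, 6, 20, None, 49, 3, 9, None, 37, None, None, None, None, None, None, 23, 40]
In a BST, the LCA of p=20, q=37 is the first node v on the
root-to-leaf path with p <= v <= q (go left if both < v, right if both > v).
Walk from root:
  at 41: both 20 and 37 < 41, go left
  at 13: both 20 and 37 > 13, go right
  at 20: 20 <= 20 <= 37, this is the LCA
LCA = 20


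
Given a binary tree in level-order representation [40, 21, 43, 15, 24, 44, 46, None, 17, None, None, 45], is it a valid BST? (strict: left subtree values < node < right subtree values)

Level-order array: [40, 21, 43, 15, 24, 44, 46, None, 17, None, None, 45]
Validate using subtree bounds (lo, hi): at each node, require lo < value < hi,
then recurse left with hi=value and right with lo=value.
Preorder trace (stopping at first violation):
  at node 40 with bounds (-inf, +inf): OK
  at node 21 with bounds (-inf, 40): OK
  at node 15 with bounds (-inf, 21): OK
  at node 17 with bounds (15, 21): OK
  at node 24 with bounds (21, 40): OK
  at node 43 with bounds (40, +inf): OK
  at node 44 with bounds (40, 43): VIOLATION
Node 44 violates its bound: not (40 < 44 < 43).
Result: Not a valid BST


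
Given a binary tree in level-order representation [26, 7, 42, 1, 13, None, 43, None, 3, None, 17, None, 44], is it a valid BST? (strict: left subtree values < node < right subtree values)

Level-order array: [26, 7, 42, 1, 13, None, 43, None, 3, None, 17, None, 44]
Validate using subtree bounds (lo, hi): at each node, require lo < value < hi,
then recurse left with hi=value and right with lo=value.
Preorder trace (stopping at first violation):
  at node 26 with bounds (-inf, +inf): OK
  at node 7 with bounds (-inf, 26): OK
  at node 1 with bounds (-inf, 7): OK
  at node 3 with bounds (1, 7): OK
  at node 13 with bounds (7, 26): OK
  at node 17 with bounds (13, 26): OK
  at node 42 with bounds (26, +inf): OK
  at node 43 with bounds (42, +inf): OK
  at node 44 with bounds (43, +inf): OK
No violation found at any node.
Result: Valid BST


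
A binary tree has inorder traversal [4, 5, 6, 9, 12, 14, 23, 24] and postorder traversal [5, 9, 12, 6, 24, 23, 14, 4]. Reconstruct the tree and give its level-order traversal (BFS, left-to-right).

Inorder:   [4, 5, 6, 9, 12, 14, 23, 24]
Postorder: [5, 9, 12, 6, 24, 23, 14, 4]
Algorithm: postorder visits root last, so walk postorder right-to-left;
each value is the root of the current inorder slice — split it at that
value, recurse on the right subtree first, then the left.
Recursive splits:
  root=4; inorder splits into left=[], right=[5, 6, 9, 12, 14, 23, 24]
  root=14; inorder splits into left=[5, 6, 9, 12], right=[23, 24]
  root=23; inorder splits into left=[], right=[24]
  root=24; inorder splits into left=[], right=[]
  root=6; inorder splits into left=[5], right=[9, 12]
  root=12; inorder splits into left=[9], right=[]
  root=9; inorder splits into left=[], right=[]
  root=5; inorder splits into left=[], right=[]
Reconstructed level-order: [4, 14, 6, 23, 5, 12, 24, 9]


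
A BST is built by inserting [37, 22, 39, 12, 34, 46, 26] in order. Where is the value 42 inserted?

Starting tree (level order): [37, 22, 39, 12, 34, None, 46, None, None, 26]
Insertion path: 37 -> 39 -> 46
Result: insert 42 as left child of 46
Final tree (level order): [37, 22, 39, 12, 34, None, 46, None, None, 26, None, 42]


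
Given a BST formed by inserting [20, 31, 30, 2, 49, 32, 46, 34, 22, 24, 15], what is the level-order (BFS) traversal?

Tree insertion order: [20, 31, 30, 2, 49, 32, 46, 34, 22, 24, 15]
Tree (level-order array): [20, 2, 31, None, 15, 30, 49, None, None, 22, None, 32, None, None, 24, None, 46, None, None, 34]
BFS from the root, enqueuing left then right child of each popped node:
  queue [20] -> pop 20, enqueue [2, 31], visited so far: [20]
  queue [2, 31] -> pop 2, enqueue [15], visited so far: [20, 2]
  queue [31, 15] -> pop 31, enqueue [30, 49], visited so far: [20, 2, 31]
  queue [15, 30, 49] -> pop 15, enqueue [none], visited so far: [20, 2, 31, 15]
  queue [30, 49] -> pop 30, enqueue [22], visited so far: [20, 2, 31, 15, 30]
  queue [49, 22] -> pop 49, enqueue [32], visited so far: [20, 2, 31, 15, 30, 49]
  queue [22, 32] -> pop 22, enqueue [24], visited so far: [20, 2, 31, 15, 30, 49, 22]
  queue [32, 24] -> pop 32, enqueue [46], visited so far: [20, 2, 31, 15, 30, 49, 22, 32]
  queue [24, 46] -> pop 24, enqueue [none], visited so far: [20, 2, 31, 15, 30, 49, 22, 32, 24]
  queue [46] -> pop 46, enqueue [34], visited so far: [20, 2, 31, 15, 30, 49, 22, 32, 24, 46]
  queue [34] -> pop 34, enqueue [none], visited so far: [20, 2, 31, 15, 30, 49, 22, 32, 24, 46, 34]
Result: [20, 2, 31, 15, 30, 49, 22, 32, 24, 46, 34]


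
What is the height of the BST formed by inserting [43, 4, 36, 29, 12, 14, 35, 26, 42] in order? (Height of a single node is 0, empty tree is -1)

Insertion order: [43, 4, 36, 29, 12, 14, 35, 26, 42]
Tree (level-order array): [43, 4, None, None, 36, 29, 42, 12, 35, None, None, None, 14, None, None, None, 26]
Compute height bottom-up (empty subtree = -1):
  height(26) = 1 + max(-1, -1) = 0
  height(14) = 1 + max(-1, 0) = 1
  height(12) = 1 + max(-1, 1) = 2
  height(35) = 1 + max(-1, -1) = 0
  height(29) = 1 + max(2, 0) = 3
  height(42) = 1 + max(-1, -1) = 0
  height(36) = 1 + max(3, 0) = 4
  height(4) = 1 + max(-1, 4) = 5
  height(43) = 1 + max(5, -1) = 6
Height = 6


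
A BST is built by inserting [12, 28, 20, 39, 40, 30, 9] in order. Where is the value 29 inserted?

Starting tree (level order): [12, 9, 28, None, None, 20, 39, None, None, 30, 40]
Insertion path: 12 -> 28 -> 39 -> 30
Result: insert 29 as left child of 30
Final tree (level order): [12, 9, 28, None, None, 20, 39, None, None, 30, 40, 29]


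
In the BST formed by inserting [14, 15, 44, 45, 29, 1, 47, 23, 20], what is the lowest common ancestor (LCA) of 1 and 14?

Tree insertion order: [14, 15, 44, 45, 29, 1, 47, 23, 20]
Tree (level-order array): [14, 1, 15, None, None, None, 44, 29, 45, 23, None, None, 47, 20]
In a BST, the LCA of p=1, q=14 is the first node v on the
root-to-leaf path with p <= v <= q (go left if both < v, right if both > v).
Walk from root:
  at 14: 1 <= 14 <= 14, this is the LCA
LCA = 14


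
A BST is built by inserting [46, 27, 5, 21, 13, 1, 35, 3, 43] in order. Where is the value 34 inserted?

Starting tree (level order): [46, 27, None, 5, 35, 1, 21, None, 43, None, 3, 13]
Insertion path: 46 -> 27 -> 35
Result: insert 34 as left child of 35
Final tree (level order): [46, 27, None, 5, 35, 1, 21, 34, 43, None, 3, 13]


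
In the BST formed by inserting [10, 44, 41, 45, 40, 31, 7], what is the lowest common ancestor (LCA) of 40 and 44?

Tree insertion order: [10, 44, 41, 45, 40, 31, 7]
Tree (level-order array): [10, 7, 44, None, None, 41, 45, 40, None, None, None, 31]
In a BST, the LCA of p=40, q=44 is the first node v on the
root-to-leaf path with p <= v <= q (go left if both < v, right if both > v).
Walk from root:
  at 10: both 40 and 44 > 10, go right
  at 44: 40 <= 44 <= 44, this is the LCA
LCA = 44


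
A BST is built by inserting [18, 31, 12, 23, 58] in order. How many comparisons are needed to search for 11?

Search path for 11: 18 -> 12
Found: False
Comparisons: 2


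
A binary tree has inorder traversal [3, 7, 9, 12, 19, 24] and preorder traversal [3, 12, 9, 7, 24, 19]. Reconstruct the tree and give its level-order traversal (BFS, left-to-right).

Inorder:  [3, 7, 9, 12, 19, 24]
Preorder: [3, 12, 9, 7, 24, 19]
Algorithm: preorder visits root first, so consume preorder in order;
for each root, split the current inorder slice at that value into
left-subtree inorder and right-subtree inorder, then recurse.
Recursive splits:
  root=3; inorder splits into left=[], right=[7, 9, 12, 19, 24]
  root=12; inorder splits into left=[7, 9], right=[19, 24]
  root=9; inorder splits into left=[7], right=[]
  root=7; inorder splits into left=[], right=[]
  root=24; inorder splits into left=[19], right=[]
  root=19; inorder splits into left=[], right=[]
Reconstructed level-order: [3, 12, 9, 24, 7, 19]


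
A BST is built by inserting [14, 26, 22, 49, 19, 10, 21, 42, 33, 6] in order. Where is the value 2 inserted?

Starting tree (level order): [14, 10, 26, 6, None, 22, 49, None, None, 19, None, 42, None, None, 21, 33]
Insertion path: 14 -> 10 -> 6
Result: insert 2 as left child of 6
Final tree (level order): [14, 10, 26, 6, None, 22, 49, 2, None, 19, None, 42, None, None, None, None, 21, 33]


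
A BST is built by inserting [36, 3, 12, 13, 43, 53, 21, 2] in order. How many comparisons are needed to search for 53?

Search path for 53: 36 -> 43 -> 53
Found: True
Comparisons: 3


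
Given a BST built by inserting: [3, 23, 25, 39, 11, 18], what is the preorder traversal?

Tree insertion order: [3, 23, 25, 39, 11, 18]
Tree (level-order array): [3, None, 23, 11, 25, None, 18, None, 39]
Preorder traversal: [3, 23, 11, 18, 25, 39]


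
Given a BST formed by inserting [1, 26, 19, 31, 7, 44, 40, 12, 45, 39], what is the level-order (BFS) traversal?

Tree insertion order: [1, 26, 19, 31, 7, 44, 40, 12, 45, 39]
Tree (level-order array): [1, None, 26, 19, 31, 7, None, None, 44, None, 12, 40, 45, None, None, 39]
BFS from the root, enqueuing left then right child of each popped node:
  queue [1] -> pop 1, enqueue [26], visited so far: [1]
  queue [26] -> pop 26, enqueue [19, 31], visited so far: [1, 26]
  queue [19, 31] -> pop 19, enqueue [7], visited so far: [1, 26, 19]
  queue [31, 7] -> pop 31, enqueue [44], visited so far: [1, 26, 19, 31]
  queue [7, 44] -> pop 7, enqueue [12], visited so far: [1, 26, 19, 31, 7]
  queue [44, 12] -> pop 44, enqueue [40, 45], visited so far: [1, 26, 19, 31, 7, 44]
  queue [12, 40, 45] -> pop 12, enqueue [none], visited so far: [1, 26, 19, 31, 7, 44, 12]
  queue [40, 45] -> pop 40, enqueue [39], visited so far: [1, 26, 19, 31, 7, 44, 12, 40]
  queue [45, 39] -> pop 45, enqueue [none], visited so far: [1, 26, 19, 31, 7, 44, 12, 40, 45]
  queue [39] -> pop 39, enqueue [none], visited so far: [1, 26, 19, 31, 7, 44, 12, 40, 45, 39]
Result: [1, 26, 19, 31, 7, 44, 12, 40, 45, 39]


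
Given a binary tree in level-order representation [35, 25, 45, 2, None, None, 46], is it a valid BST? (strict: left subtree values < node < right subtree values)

Level-order array: [35, 25, 45, 2, None, None, 46]
Validate using subtree bounds (lo, hi): at each node, require lo < value < hi,
then recurse left with hi=value and right with lo=value.
Preorder trace (stopping at first violation):
  at node 35 with bounds (-inf, +inf): OK
  at node 25 with bounds (-inf, 35): OK
  at node 2 with bounds (-inf, 25): OK
  at node 45 with bounds (35, +inf): OK
  at node 46 with bounds (45, +inf): OK
No violation found at any node.
Result: Valid BST


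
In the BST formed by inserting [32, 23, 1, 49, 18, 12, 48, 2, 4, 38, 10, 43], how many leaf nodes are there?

Tree built from: [32, 23, 1, 49, 18, 12, 48, 2, 4, 38, 10, 43]
Tree (level-order array): [32, 23, 49, 1, None, 48, None, None, 18, 38, None, 12, None, None, 43, 2, None, None, None, None, 4, None, 10]
Rule: A leaf has 0 children.
Per-node child counts:
  node 32: 2 child(ren)
  node 23: 1 child(ren)
  node 1: 1 child(ren)
  node 18: 1 child(ren)
  node 12: 1 child(ren)
  node 2: 1 child(ren)
  node 4: 1 child(ren)
  node 10: 0 child(ren)
  node 49: 1 child(ren)
  node 48: 1 child(ren)
  node 38: 1 child(ren)
  node 43: 0 child(ren)
Matching nodes: [10, 43]
Count of leaf nodes: 2


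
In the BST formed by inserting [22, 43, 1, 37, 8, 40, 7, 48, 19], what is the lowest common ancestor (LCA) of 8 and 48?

Tree insertion order: [22, 43, 1, 37, 8, 40, 7, 48, 19]
Tree (level-order array): [22, 1, 43, None, 8, 37, 48, 7, 19, None, 40]
In a BST, the LCA of p=8, q=48 is the first node v on the
root-to-leaf path with p <= v <= q (go left if both < v, right if both > v).
Walk from root:
  at 22: 8 <= 22 <= 48, this is the LCA
LCA = 22


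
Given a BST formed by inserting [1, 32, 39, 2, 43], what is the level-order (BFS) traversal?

Tree insertion order: [1, 32, 39, 2, 43]
Tree (level-order array): [1, None, 32, 2, 39, None, None, None, 43]
BFS from the root, enqueuing left then right child of each popped node:
  queue [1] -> pop 1, enqueue [32], visited so far: [1]
  queue [32] -> pop 32, enqueue [2, 39], visited so far: [1, 32]
  queue [2, 39] -> pop 2, enqueue [none], visited so far: [1, 32, 2]
  queue [39] -> pop 39, enqueue [43], visited so far: [1, 32, 2, 39]
  queue [43] -> pop 43, enqueue [none], visited so far: [1, 32, 2, 39, 43]
Result: [1, 32, 2, 39, 43]


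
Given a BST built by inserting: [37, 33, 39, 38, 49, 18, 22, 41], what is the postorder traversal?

Tree insertion order: [37, 33, 39, 38, 49, 18, 22, 41]
Tree (level-order array): [37, 33, 39, 18, None, 38, 49, None, 22, None, None, 41]
Postorder traversal: [22, 18, 33, 38, 41, 49, 39, 37]


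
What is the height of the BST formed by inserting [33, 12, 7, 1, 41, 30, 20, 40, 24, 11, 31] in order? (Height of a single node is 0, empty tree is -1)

Insertion order: [33, 12, 7, 1, 41, 30, 20, 40, 24, 11, 31]
Tree (level-order array): [33, 12, 41, 7, 30, 40, None, 1, 11, 20, 31, None, None, None, None, None, None, None, 24]
Compute height bottom-up (empty subtree = -1):
  height(1) = 1 + max(-1, -1) = 0
  height(11) = 1 + max(-1, -1) = 0
  height(7) = 1 + max(0, 0) = 1
  height(24) = 1 + max(-1, -1) = 0
  height(20) = 1 + max(-1, 0) = 1
  height(31) = 1 + max(-1, -1) = 0
  height(30) = 1 + max(1, 0) = 2
  height(12) = 1 + max(1, 2) = 3
  height(40) = 1 + max(-1, -1) = 0
  height(41) = 1 + max(0, -1) = 1
  height(33) = 1 + max(3, 1) = 4
Height = 4


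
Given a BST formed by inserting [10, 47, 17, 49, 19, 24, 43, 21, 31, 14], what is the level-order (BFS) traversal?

Tree insertion order: [10, 47, 17, 49, 19, 24, 43, 21, 31, 14]
Tree (level-order array): [10, None, 47, 17, 49, 14, 19, None, None, None, None, None, 24, 21, 43, None, None, 31]
BFS from the root, enqueuing left then right child of each popped node:
  queue [10] -> pop 10, enqueue [47], visited so far: [10]
  queue [47] -> pop 47, enqueue [17, 49], visited so far: [10, 47]
  queue [17, 49] -> pop 17, enqueue [14, 19], visited so far: [10, 47, 17]
  queue [49, 14, 19] -> pop 49, enqueue [none], visited so far: [10, 47, 17, 49]
  queue [14, 19] -> pop 14, enqueue [none], visited so far: [10, 47, 17, 49, 14]
  queue [19] -> pop 19, enqueue [24], visited so far: [10, 47, 17, 49, 14, 19]
  queue [24] -> pop 24, enqueue [21, 43], visited so far: [10, 47, 17, 49, 14, 19, 24]
  queue [21, 43] -> pop 21, enqueue [none], visited so far: [10, 47, 17, 49, 14, 19, 24, 21]
  queue [43] -> pop 43, enqueue [31], visited so far: [10, 47, 17, 49, 14, 19, 24, 21, 43]
  queue [31] -> pop 31, enqueue [none], visited so far: [10, 47, 17, 49, 14, 19, 24, 21, 43, 31]
Result: [10, 47, 17, 49, 14, 19, 24, 21, 43, 31]


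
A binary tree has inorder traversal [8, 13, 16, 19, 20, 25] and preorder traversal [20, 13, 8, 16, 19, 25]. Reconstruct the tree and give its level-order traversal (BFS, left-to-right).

Inorder:  [8, 13, 16, 19, 20, 25]
Preorder: [20, 13, 8, 16, 19, 25]
Algorithm: preorder visits root first, so consume preorder in order;
for each root, split the current inorder slice at that value into
left-subtree inorder and right-subtree inorder, then recurse.
Recursive splits:
  root=20; inorder splits into left=[8, 13, 16, 19], right=[25]
  root=13; inorder splits into left=[8], right=[16, 19]
  root=8; inorder splits into left=[], right=[]
  root=16; inorder splits into left=[], right=[19]
  root=19; inorder splits into left=[], right=[]
  root=25; inorder splits into left=[], right=[]
Reconstructed level-order: [20, 13, 25, 8, 16, 19]


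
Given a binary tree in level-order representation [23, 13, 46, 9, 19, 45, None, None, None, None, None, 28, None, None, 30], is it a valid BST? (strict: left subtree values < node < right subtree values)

Level-order array: [23, 13, 46, 9, 19, 45, None, None, None, None, None, 28, None, None, 30]
Validate using subtree bounds (lo, hi): at each node, require lo < value < hi,
then recurse left with hi=value and right with lo=value.
Preorder trace (stopping at first violation):
  at node 23 with bounds (-inf, +inf): OK
  at node 13 with bounds (-inf, 23): OK
  at node 9 with bounds (-inf, 13): OK
  at node 19 with bounds (13, 23): OK
  at node 46 with bounds (23, +inf): OK
  at node 45 with bounds (23, 46): OK
  at node 28 with bounds (23, 45): OK
  at node 30 with bounds (28, 45): OK
No violation found at any node.
Result: Valid BST


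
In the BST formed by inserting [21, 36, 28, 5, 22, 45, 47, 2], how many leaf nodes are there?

Tree built from: [21, 36, 28, 5, 22, 45, 47, 2]
Tree (level-order array): [21, 5, 36, 2, None, 28, 45, None, None, 22, None, None, 47]
Rule: A leaf has 0 children.
Per-node child counts:
  node 21: 2 child(ren)
  node 5: 1 child(ren)
  node 2: 0 child(ren)
  node 36: 2 child(ren)
  node 28: 1 child(ren)
  node 22: 0 child(ren)
  node 45: 1 child(ren)
  node 47: 0 child(ren)
Matching nodes: [2, 22, 47]
Count of leaf nodes: 3


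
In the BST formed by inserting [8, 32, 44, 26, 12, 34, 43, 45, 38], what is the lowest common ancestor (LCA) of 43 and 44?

Tree insertion order: [8, 32, 44, 26, 12, 34, 43, 45, 38]
Tree (level-order array): [8, None, 32, 26, 44, 12, None, 34, 45, None, None, None, 43, None, None, 38]
In a BST, the LCA of p=43, q=44 is the first node v on the
root-to-leaf path with p <= v <= q (go left if both < v, right if both > v).
Walk from root:
  at 8: both 43 and 44 > 8, go right
  at 32: both 43 and 44 > 32, go right
  at 44: 43 <= 44 <= 44, this is the LCA
LCA = 44


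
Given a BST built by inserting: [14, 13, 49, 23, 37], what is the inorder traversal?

Tree insertion order: [14, 13, 49, 23, 37]
Tree (level-order array): [14, 13, 49, None, None, 23, None, None, 37]
Inorder traversal: [13, 14, 23, 37, 49]


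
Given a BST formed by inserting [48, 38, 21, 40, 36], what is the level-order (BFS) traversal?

Tree insertion order: [48, 38, 21, 40, 36]
Tree (level-order array): [48, 38, None, 21, 40, None, 36]
BFS from the root, enqueuing left then right child of each popped node:
  queue [48] -> pop 48, enqueue [38], visited so far: [48]
  queue [38] -> pop 38, enqueue [21, 40], visited so far: [48, 38]
  queue [21, 40] -> pop 21, enqueue [36], visited so far: [48, 38, 21]
  queue [40, 36] -> pop 40, enqueue [none], visited so far: [48, 38, 21, 40]
  queue [36] -> pop 36, enqueue [none], visited so far: [48, 38, 21, 40, 36]
Result: [48, 38, 21, 40, 36]


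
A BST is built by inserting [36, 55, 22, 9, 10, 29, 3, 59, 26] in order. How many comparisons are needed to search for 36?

Search path for 36: 36
Found: True
Comparisons: 1


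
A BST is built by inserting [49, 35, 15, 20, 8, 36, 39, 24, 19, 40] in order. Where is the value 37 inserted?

Starting tree (level order): [49, 35, None, 15, 36, 8, 20, None, 39, None, None, 19, 24, None, 40]
Insertion path: 49 -> 35 -> 36 -> 39
Result: insert 37 as left child of 39
Final tree (level order): [49, 35, None, 15, 36, 8, 20, None, 39, None, None, 19, 24, 37, 40]


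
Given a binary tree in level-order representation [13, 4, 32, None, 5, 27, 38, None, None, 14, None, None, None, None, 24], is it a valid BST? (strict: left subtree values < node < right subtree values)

Level-order array: [13, 4, 32, None, 5, 27, 38, None, None, 14, None, None, None, None, 24]
Validate using subtree bounds (lo, hi): at each node, require lo < value < hi,
then recurse left with hi=value and right with lo=value.
Preorder trace (stopping at first violation):
  at node 13 with bounds (-inf, +inf): OK
  at node 4 with bounds (-inf, 13): OK
  at node 5 with bounds (4, 13): OK
  at node 32 with bounds (13, +inf): OK
  at node 27 with bounds (13, 32): OK
  at node 14 with bounds (13, 27): OK
  at node 24 with bounds (14, 27): OK
  at node 38 with bounds (32, +inf): OK
No violation found at any node.
Result: Valid BST


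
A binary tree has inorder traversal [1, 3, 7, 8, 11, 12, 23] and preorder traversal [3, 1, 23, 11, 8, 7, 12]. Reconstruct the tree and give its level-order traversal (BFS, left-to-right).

Inorder:  [1, 3, 7, 8, 11, 12, 23]
Preorder: [3, 1, 23, 11, 8, 7, 12]
Algorithm: preorder visits root first, so consume preorder in order;
for each root, split the current inorder slice at that value into
left-subtree inorder and right-subtree inorder, then recurse.
Recursive splits:
  root=3; inorder splits into left=[1], right=[7, 8, 11, 12, 23]
  root=1; inorder splits into left=[], right=[]
  root=23; inorder splits into left=[7, 8, 11, 12], right=[]
  root=11; inorder splits into left=[7, 8], right=[12]
  root=8; inorder splits into left=[7], right=[]
  root=7; inorder splits into left=[], right=[]
  root=12; inorder splits into left=[], right=[]
Reconstructed level-order: [3, 1, 23, 11, 8, 12, 7]


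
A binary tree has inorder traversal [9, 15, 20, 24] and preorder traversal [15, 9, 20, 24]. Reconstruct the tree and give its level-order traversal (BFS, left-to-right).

Inorder:  [9, 15, 20, 24]
Preorder: [15, 9, 20, 24]
Algorithm: preorder visits root first, so consume preorder in order;
for each root, split the current inorder slice at that value into
left-subtree inorder and right-subtree inorder, then recurse.
Recursive splits:
  root=15; inorder splits into left=[9], right=[20, 24]
  root=9; inorder splits into left=[], right=[]
  root=20; inorder splits into left=[], right=[24]
  root=24; inorder splits into left=[], right=[]
Reconstructed level-order: [15, 9, 20, 24]


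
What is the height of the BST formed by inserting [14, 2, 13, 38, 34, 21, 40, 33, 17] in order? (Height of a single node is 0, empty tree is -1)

Insertion order: [14, 2, 13, 38, 34, 21, 40, 33, 17]
Tree (level-order array): [14, 2, 38, None, 13, 34, 40, None, None, 21, None, None, None, 17, 33]
Compute height bottom-up (empty subtree = -1):
  height(13) = 1 + max(-1, -1) = 0
  height(2) = 1 + max(-1, 0) = 1
  height(17) = 1 + max(-1, -1) = 0
  height(33) = 1 + max(-1, -1) = 0
  height(21) = 1 + max(0, 0) = 1
  height(34) = 1 + max(1, -1) = 2
  height(40) = 1 + max(-1, -1) = 0
  height(38) = 1 + max(2, 0) = 3
  height(14) = 1 + max(1, 3) = 4
Height = 4


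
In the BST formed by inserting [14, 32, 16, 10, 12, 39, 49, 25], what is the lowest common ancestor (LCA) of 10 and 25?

Tree insertion order: [14, 32, 16, 10, 12, 39, 49, 25]
Tree (level-order array): [14, 10, 32, None, 12, 16, 39, None, None, None, 25, None, 49]
In a BST, the LCA of p=10, q=25 is the first node v on the
root-to-leaf path with p <= v <= q (go left if both < v, right if both > v).
Walk from root:
  at 14: 10 <= 14 <= 25, this is the LCA
LCA = 14


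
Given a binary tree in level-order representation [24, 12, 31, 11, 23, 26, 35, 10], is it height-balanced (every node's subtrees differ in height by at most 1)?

Tree (level-order array): [24, 12, 31, 11, 23, 26, 35, 10]
Definition: a tree is height-balanced if, at every node, |h(left) - h(right)| <= 1 (empty subtree has height -1).
Bottom-up per-node check:
  node 10: h_left=-1, h_right=-1, diff=0 [OK], height=0
  node 11: h_left=0, h_right=-1, diff=1 [OK], height=1
  node 23: h_left=-1, h_right=-1, diff=0 [OK], height=0
  node 12: h_left=1, h_right=0, diff=1 [OK], height=2
  node 26: h_left=-1, h_right=-1, diff=0 [OK], height=0
  node 35: h_left=-1, h_right=-1, diff=0 [OK], height=0
  node 31: h_left=0, h_right=0, diff=0 [OK], height=1
  node 24: h_left=2, h_right=1, diff=1 [OK], height=3
All nodes satisfy the balance condition.
Result: Balanced


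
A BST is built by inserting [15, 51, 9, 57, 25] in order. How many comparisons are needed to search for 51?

Search path for 51: 15 -> 51
Found: True
Comparisons: 2


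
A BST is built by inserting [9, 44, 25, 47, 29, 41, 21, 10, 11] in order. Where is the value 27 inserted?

Starting tree (level order): [9, None, 44, 25, 47, 21, 29, None, None, 10, None, None, 41, None, 11]
Insertion path: 9 -> 44 -> 25 -> 29
Result: insert 27 as left child of 29
Final tree (level order): [9, None, 44, 25, 47, 21, 29, None, None, 10, None, 27, 41, None, 11]


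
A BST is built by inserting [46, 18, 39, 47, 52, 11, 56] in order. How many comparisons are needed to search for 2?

Search path for 2: 46 -> 18 -> 11
Found: False
Comparisons: 3


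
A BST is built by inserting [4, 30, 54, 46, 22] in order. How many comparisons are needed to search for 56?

Search path for 56: 4 -> 30 -> 54
Found: False
Comparisons: 3


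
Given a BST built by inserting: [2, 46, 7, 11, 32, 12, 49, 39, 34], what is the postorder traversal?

Tree insertion order: [2, 46, 7, 11, 32, 12, 49, 39, 34]
Tree (level-order array): [2, None, 46, 7, 49, None, 11, None, None, None, 32, 12, 39, None, None, 34]
Postorder traversal: [12, 34, 39, 32, 11, 7, 49, 46, 2]


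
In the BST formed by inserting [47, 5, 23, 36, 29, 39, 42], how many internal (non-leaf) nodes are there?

Tree built from: [47, 5, 23, 36, 29, 39, 42]
Tree (level-order array): [47, 5, None, None, 23, None, 36, 29, 39, None, None, None, 42]
Rule: An internal node has at least one child.
Per-node child counts:
  node 47: 1 child(ren)
  node 5: 1 child(ren)
  node 23: 1 child(ren)
  node 36: 2 child(ren)
  node 29: 0 child(ren)
  node 39: 1 child(ren)
  node 42: 0 child(ren)
Matching nodes: [47, 5, 23, 36, 39]
Count of internal (non-leaf) nodes: 5


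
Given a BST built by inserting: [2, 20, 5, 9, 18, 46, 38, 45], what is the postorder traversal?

Tree insertion order: [2, 20, 5, 9, 18, 46, 38, 45]
Tree (level-order array): [2, None, 20, 5, 46, None, 9, 38, None, None, 18, None, 45]
Postorder traversal: [18, 9, 5, 45, 38, 46, 20, 2]


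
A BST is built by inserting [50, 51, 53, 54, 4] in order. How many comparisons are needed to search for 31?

Search path for 31: 50 -> 4
Found: False
Comparisons: 2


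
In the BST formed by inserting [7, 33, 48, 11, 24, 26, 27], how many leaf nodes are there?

Tree built from: [7, 33, 48, 11, 24, 26, 27]
Tree (level-order array): [7, None, 33, 11, 48, None, 24, None, None, None, 26, None, 27]
Rule: A leaf has 0 children.
Per-node child counts:
  node 7: 1 child(ren)
  node 33: 2 child(ren)
  node 11: 1 child(ren)
  node 24: 1 child(ren)
  node 26: 1 child(ren)
  node 27: 0 child(ren)
  node 48: 0 child(ren)
Matching nodes: [27, 48]
Count of leaf nodes: 2


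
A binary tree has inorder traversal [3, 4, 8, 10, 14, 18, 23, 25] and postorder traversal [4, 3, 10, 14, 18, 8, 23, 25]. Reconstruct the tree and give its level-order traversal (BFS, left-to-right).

Inorder:   [3, 4, 8, 10, 14, 18, 23, 25]
Postorder: [4, 3, 10, 14, 18, 8, 23, 25]
Algorithm: postorder visits root last, so walk postorder right-to-left;
each value is the root of the current inorder slice — split it at that
value, recurse on the right subtree first, then the left.
Recursive splits:
  root=25; inorder splits into left=[3, 4, 8, 10, 14, 18, 23], right=[]
  root=23; inorder splits into left=[3, 4, 8, 10, 14, 18], right=[]
  root=8; inorder splits into left=[3, 4], right=[10, 14, 18]
  root=18; inorder splits into left=[10, 14], right=[]
  root=14; inorder splits into left=[10], right=[]
  root=10; inorder splits into left=[], right=[]
  root=3; inorder splits into left=[], right=[4]
  root=4; inorder splits into left=[], right=[]
Reconstructed level-order: [25, 23, 8, 3, 18, 4, 14, 10]


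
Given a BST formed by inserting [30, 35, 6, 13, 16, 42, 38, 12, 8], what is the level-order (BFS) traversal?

Tree insertion order: [30, 35, 6, 13, 16, 42, 38, 12, 8]
Tree (level-order array): [30, 6, 35, None, 13, None, 42, 12, 16, 38, None, 8]
BFS from the root, enqueuing left then right child of each popped node:
  queue [30] -> pop 30, enqueue [6, 35], visited so far: [30]
  queue [6, 35] -> pop 6, enqueue [13], visited so far: [30, 6]
  queue [35, 13] -> pop 35, enqueue [42], visited so far: [30, 6, 35]
  queue [13, 42] -> pop 13, enqueue [12, 16], visited so far: [30, 6, 35, 13]
  queue [42, 12, 16] -> pop 42, enqueue [38], visited so far: [30, 6, 35, 13, 42]
  queue [12, 16, 38] -> pop 12, enqueue [8], visited so far: [30, 6, 35, 13, 42, 12]
  queue [16, 38, 8] -> pop 16, enqueue [none], visited so far: [30, 6, 35, 13, 42, 12, 16]
  queue [38, 8] -> pop 38, enqueue [none], visited so far: [30, 6, 35, 13, 42, 12, 16, 38]
  queue [8] -> pop 8, enqueue [none], visited so far: [30, 6, 35, 13, 42, 12, 16, 38, 8]
Result: [30, 6, 35, 13, 42, 12, 16, 38, 8]


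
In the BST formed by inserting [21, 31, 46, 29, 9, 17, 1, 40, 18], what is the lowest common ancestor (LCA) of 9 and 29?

Tree insertion order: [21, 31, 46, 29, 9, 17, 1, 40, 18]
Tree (level-order array): [21, 9, 31, 1, 17, 29, 46, None, None, None, 18, None, None, 40]
In a BST, the LCA of p=9, q=29 is the first node v on the
root-to-leaf path with p <= v <= q (go left if both < v, right if both > v).
Walk from root:
  at 21: 9 <= 21 <= 29, this is the LCA
LCA = 21


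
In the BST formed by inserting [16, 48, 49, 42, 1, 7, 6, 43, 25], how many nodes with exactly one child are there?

Tree built from: [16, 48, 49, 42, 1, 7, 6, 43, 25]
Tree (level-order array): [16, 1, 48, None, 7, 42, 49, 6, None, 25, 43]
Rule: These are nodes with exactly 1 non-null child.
Per-node child counts:
  node 16: 2 child(ren)
  node 1: 1 child(ren)
  node 7: 1 child(ren)
  node 6: 0 child(ren)
  node 48: 2 child(ren)
  node 42: 2 child(ren)
  node 25: 0 child(ren)
  node 43: 0 child(ren)
  node 49: 0 child(ren)
Matching nodes: [1, 7]
Count of nodes with exactly one child: 2


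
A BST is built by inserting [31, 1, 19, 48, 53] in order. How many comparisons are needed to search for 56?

Search path for 56: 31 -> 48 -> 53
Found: False
Comparisons: 3


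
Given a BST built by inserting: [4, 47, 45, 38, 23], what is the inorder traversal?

Tree insertion order: [4, 47, 45, 38, 23]
Tree (level-order array): [4, None, 47, 45, None, 38, None, 23]
Inorder traversal: [4, 23, 38, 45, 47]


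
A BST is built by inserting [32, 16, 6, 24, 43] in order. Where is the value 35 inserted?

Starting tree (level order): [32, 16, 43, 6, 24]
Insertion path: 32 -> 43
Result: insert 35 as left child of 43
Final tree (level order): [32, 16, 43, 6, 24, 35]


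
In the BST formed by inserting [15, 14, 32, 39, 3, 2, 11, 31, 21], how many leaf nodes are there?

Tree built from: [15, 14, 32, 39, 3, 2, 11, 31, 21]
Tree (level-order array): [15, 14, 32, 3, None, 31, 39, 2, 11, 21]
Rule: A leaf has 0 children.
Per-node child counts:
  node 15: 2 child(ren)
  node 14: 1 child(ren)
  node 3: 2 child(ren)
  node 2: 0 child(ren)
  node 11: 0 child(ren)
  node 32: 2 child(ren)
  node 31: 1 child(ren)
  node 21: 0 child(ren)
  node 39: 0 child(ren)
Matching nodes: [2, 11, 21, 39]
Count of leaf nodes: 4


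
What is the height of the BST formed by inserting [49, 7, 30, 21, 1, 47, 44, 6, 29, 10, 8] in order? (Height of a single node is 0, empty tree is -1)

Insertion order: [49, 7, 30, 21, 1, 47, 44, 6, 29, 10, 8]
Tree (level-order array): [49, 7, None, 1, 30, None, 6, 21, 47, None, None, 10, 29, 44, None, 8]
Compute height bottom-up (empty subtree = -1):
  height(6) = 1 + max(-1, -1) = 0
  height(1) = 1 + max(-1, 0) = 1
  height(8) = 1 + max(-1, -1) = 0
  height(10) = 1 + max(0, -1) = 1
  height(29) = 1 + max(-1, -1) = 0
  height(21) = 1 + max(1, 0) = 2
  height(44) = 1 + max(-1, -1) = 0
  height(47) = 1 + max(0, -1) = 1
  height(30) = 1 + max(2, 1) = 3
  height(7) = 1 + max(1, 3) = 4
  height(49) = 1 + max(4, -1) = 5
Height = 5


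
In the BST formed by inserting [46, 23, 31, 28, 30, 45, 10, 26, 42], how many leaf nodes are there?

Tree built from: [46, 23, 31, 28, 30, 45, 10, 26, 42]
Tree (level-order array): [46, 23, None, 10, 31, None, None, 28, 45, 26, 30, 42]
Rule: A leaf has 0 children.
Per-node child counts:
  node 46: 1 child(ren)
  node 23: 2 child(ren)
  node 10: 0 child(ren)
  node 31: 2 child(ren)
  node 28: 2 child(ren)
  node 26: 0 child(ren)
  node 30: 0 child(ren)
  node 45: 1 child(ren)
  node 42: 0 child(ren)
Matching nodes: [10, 26, 30, 42]
Count of leaf nodes: 4


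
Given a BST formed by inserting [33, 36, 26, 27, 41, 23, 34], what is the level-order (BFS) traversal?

Tree insertion order: [33, 36, 26, 27, 41, 23, 34]
Tree (level-order array): [33, 26, 36, 23, 27, 34, 41]
BFS from the root, enqueuing left then right child of each popped node:
  queue [33] -> pop 33, enqueue [26, 36], visited so far: [33]
  queue [26, 36] -> pop 26, enqueue [23, 27], visited so far: [33, 26]
  queue [36, 23, 27] -> pop 36, enqueue [34, 41], visited so far: [33, 26, 36]
  queue [23, 27, 34, 41] -> pop 23, enqueue [none], visited so far: [33, 26, 36, 23]
  queue [27, 34, 41] -> pop 27, enqueue [none], visited so far: [33, 26, 36, 23, 27]
  queue [34, 41] -> pop 34, enqueue [none], visited so far: [33, 26, 36, 23, 27, 34]
  queue [41] -> pop 41, enqueue [none], visited so far: [33, 26, 36, 23, 27, 34, 41]
Result: [33, 26, 36, 23, 27, 34, 41]


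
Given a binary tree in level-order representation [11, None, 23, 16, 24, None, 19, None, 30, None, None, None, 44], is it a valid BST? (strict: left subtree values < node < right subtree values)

Level-order array: [11, None, 23, 16, 24, None, 19, None, 30, None, None, None, 44]
Validate using subtree bounds (lo, hi): at each node, require lo < value < hi,
then recurse left with hi=value and right with lo=value.
Preorder trace (stopping at first violation):
  at node 11 with bounds (-inf, +inf): OK
  at node 23 with bounds (11, +inf): OK
  at node 16 with bounds (11, 23): OK
  at node 19 with bounds (16, 23): OK
  at node 24 with bounds (23, +inf): OK
  at node 30 with bounds (24, +inf): OK
  at node 44 with bounds (30, +inf): OK
No violation found at any node.
Result: Valid BST


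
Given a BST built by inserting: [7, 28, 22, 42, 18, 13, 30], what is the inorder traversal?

Tree insertion order: [7, 28, 22, 42, 18, 13, 30]
Tree (level-order array): [7, None, 28, 22, 42, 18, None, 30, None, 13]
Inorder traversal: [7, 13, 18, 22, 28, 30, 42]


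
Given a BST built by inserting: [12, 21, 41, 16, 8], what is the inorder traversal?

Tree insertion order: [12, 21, 41, 16, 8]
Tree (level-order array): [12, 8, 21, None, None, 16, 41]
Inorder traversal: [8, 12, 16, 21, 41]


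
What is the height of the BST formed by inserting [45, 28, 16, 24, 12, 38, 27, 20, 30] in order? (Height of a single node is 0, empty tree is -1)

Insertion order: [45, 28, 16, 24, 12, 38, 27, 20, 30]
Tree (level-order array): [45, 28, None, 16, 38, 12, 24, 30, None, None, None, 20, 27]
Compute height bottom-up (empty subtree = -1):
  height(12) = 1 + max(-1, -1) = 0
  height(20) = 1 + max(-1, -1) = 0
  height(27) = 1 + max(-1, -1) = 0
  height(24) = 1 + max(0, 0) = 1
  height(16) = 1 + max(0, 1) = 2
  height(30) = 1 + max(-1, -1) = 0
  height(38) = 1 + max(0, -1) = 1
  height(28) = 1 + max(2, 1) = 3
  height(45) = 1 + max(3, -1) = 4
Height = 4


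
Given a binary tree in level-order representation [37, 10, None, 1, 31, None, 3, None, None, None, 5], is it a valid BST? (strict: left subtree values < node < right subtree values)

Level-order array: [37, 10, None, 1, 31, None, 3, None, None, None, 5]
Validate using subtree bounds (lo, hi): at each node, require lo < value < hi,
then recurse left with hi=value and right with lo=value.
Preorder trace (stopping at first violation):
  at node 37 with bounds (-inf, +inf): OK
  at node 10 with bounds (-inf, 37): OK
  at node 1 with bounds (-inf, 10): OK
  at node 3 with bounds (1, 10): OK
  at node 5 with bounds (3, 10): OK
  at node 31 with bounds (10, 37): OK
No violation found at any node.
Result: Valid BST


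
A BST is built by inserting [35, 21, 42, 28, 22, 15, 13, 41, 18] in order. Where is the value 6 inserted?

Starting tree (level order): [35, 21, 42, 15, 28, 41, None, 13, 18, 22]
Insertion path: 35 -> 21 -> 15 -> 13
Result: insert 6 as left child of 13
Final tree (level order): [35, 21, 42, 15, 28, 41, None, 13, 18, 22, None, None, None, 6]


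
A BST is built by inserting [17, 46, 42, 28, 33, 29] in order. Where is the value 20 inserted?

Starting tree (level order): [17, None, 46, 42, None, 28, None, None, 33, 29]
Insertion path: 17 -> 46 -> 42 -> 28
Result: insert 20 as left child of 28
Final tree (level order): [17, None, 46, 42, None, 28, None, 20, 33, None, None, 29]


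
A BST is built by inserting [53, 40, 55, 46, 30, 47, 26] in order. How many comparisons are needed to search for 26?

Search path for 26: 53 -> 40 -> 30 -> 26
Found: True
Comparisons: 4


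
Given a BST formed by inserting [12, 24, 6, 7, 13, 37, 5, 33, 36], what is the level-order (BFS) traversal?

Tree insertion order: [12, 24, 6, 7, 13, 37, 5, 33, 36]
Tree (level-order array): [12, 6, 24, 5, 7, 13, 37, None, None, None, None, None, None, 33, None, None, 36]
BFS from the root, enqueuing left then right child of each popped node:
  queue [12] -> pop 12, enqueue [6, 24], visited so far: [12]
  queue [6, 24] -> pop 6, enqueue [5, 7], visited so far: [12, 6]
  queue [24, 5, 7] -> pop 24, enqueue [13, 37], visited so far: [12, 6, 24]
  queue [5, 7, 13, 37] -> pop 5, enqueue [none], visited so far: [12, 6, 24, 5]
  queue [7, 13, 37] -> pop 7, enqueue [none], visited so far: [12, 6, 24, 5, 7]
  queue [13, 37] -> pop 13, enqueue [none], visited so far: [12, 6, 24, 5, 7, 13]
  queue [37] -> pop 37, enqueue [33], visited so far: [12, 6, 24, 5, 7, 13, 37]
  queue [33] -> pop 33, enqueue [36], visited so far: [12, 6, 24, 5, 7, 13, 37, 33]
  queue [36] -> pop 36, enqueue [none], visited so far: [12, 6, 24, 5, 7, 13, 37, 33, 36]
Result: [12, 6, 24, 5, 7, 13, 37, 33, 36]


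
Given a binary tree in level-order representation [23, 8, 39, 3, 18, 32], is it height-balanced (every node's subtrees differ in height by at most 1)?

Tree (level-order array): [23, 8, 39, 3, 18, 32]
Definition: a tree is height-balanced if, at every node, |h(left) - h(right)| <= 1 (empty subtree has height -1).
Bottom-up per-node check:
  node 3: h_left=-1, h_right=-1, diff=0 [OK], height=0
  node 18: h_left=-1, h_right=-1, diff=0 [OK], height=0
  node 8: h_left=0, h_right=0, diff=0 [OK], height=1
  node 32: h_left=-1, h_right=-1, diff=0 [OK], height=0
  node 39: h_left=0, h_right=-1, diff=1 [OK], height=1
  node 23: h_left=1, h_right=1, diff=0 [OK], height=2
All nodes satisfy the balance condition.
Result: Balanced
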